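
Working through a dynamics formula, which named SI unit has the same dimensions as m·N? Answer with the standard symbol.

N = kg·m/s² = kg·m·s⁻² (force = mass × acceleration).
Combining: m·N = m · (kg·m·s⁻²) = kg·m²·s⁻².
kg·m²·s⁻² is the base-SI form of the joule.

J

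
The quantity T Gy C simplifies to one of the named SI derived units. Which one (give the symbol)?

T = kg·s⁻²·A⁻¹.
Gy = m²·s⁻².
C = s·A.
Combining: T·Gy·C = (kg·s⁻²·A⁻¹) · (m²·s⁻²) · (s·A) = kg·m²·s⁻³.
kg·m²·s⁻³ is the base-SI form of the watt.

W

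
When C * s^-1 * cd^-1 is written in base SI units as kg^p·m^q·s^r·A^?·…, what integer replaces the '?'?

1

C = A·s = s·A (charge = current × time).
Combining: C·s⁻¹·cd⁻¹ = (s·A) · s⁻¹ · cd⁻¹ = A·cd⁻¹.
The exponent of A is 1.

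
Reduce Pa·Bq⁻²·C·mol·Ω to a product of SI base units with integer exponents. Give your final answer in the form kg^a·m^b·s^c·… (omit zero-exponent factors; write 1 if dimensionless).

kg²·m·s⁻²·A⁻¹·mol

Pa = N/m² (pressure = force per area),
    = kg·m⁻¹·s⁻².
Bq = 1/s = s⁻¹ (activity is decays per second).
So Bq⁻² = s².
C = A·s = s·A (charge = current × time).
Ω = V/A (resistance = voltage per current),
    = kg·m²·s⁻³·A⁻².
Combining: Pa·Bq⁻²·C·mol·Ω = (kg·m⁻¹·s⁻²) · s² · (s·A) · mol · (kg·m²·s⁻³·A⁻²) = kg²·m·s⁻²·A⁻¹·mol.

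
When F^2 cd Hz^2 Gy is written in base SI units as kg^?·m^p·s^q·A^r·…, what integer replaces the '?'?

-2

F = C/V (capacitance = charge per voltage),
    = A·s/(kg·m²·s⁻³·A⁻¹) (substituting C and V),
    = kg⁻¹·m⁻²·s⁴·A².
So F² = kg⁻²·m⁻⁴·s⁸·A⁴.
Hz = 1/s = s⁻¹ (frequency is cycles per second).
So Hz² = s⁻².
Gy = J/kg (absorbed dose = energy per mass),
    = m²·s⁻².
Combining: F²·cd·Hz²·Gy = (kg⁻²·m⁻⁴·s⁸·A⁴) · cd · s⁻² · (m²·s⁻²) = kg⁻²·m⁻²·s⁴·A⁴·cd.
The exponent of kg is -2.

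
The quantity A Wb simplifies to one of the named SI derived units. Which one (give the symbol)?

Wb = kg·m²·s⁻²·A⁻¹.
Combining: A·Wb = A · (kg·m²·s⁻²·A⁻¹) = kg·m²·s⁻².
kg·m²·s⁻² is the base-SI form of the joule.

J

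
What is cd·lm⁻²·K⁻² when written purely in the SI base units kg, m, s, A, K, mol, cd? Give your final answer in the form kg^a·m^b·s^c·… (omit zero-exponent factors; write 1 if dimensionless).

K⁻²·cd⁻¹

lm = cd·sr = cd (luminous flux; sr is dimensionless).
So lm⁻² = cd⁻².
Combining: cd·lm⁻²·K⁻² = cd · cd⁻² · K⁻² = K⁻²·cd⁻¹.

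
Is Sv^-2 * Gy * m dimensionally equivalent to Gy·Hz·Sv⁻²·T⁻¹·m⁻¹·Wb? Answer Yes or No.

Left side:
  Sv = J/kg (equivalent dose = energy per mass),
      = m²·s⁻².
  So Sv⁻² = m⁻⁴·s⁴.
  Gy = J/kg (absorbed dose = energy per mass),
      = m²·s⁻².
  Combining: Sv⁻²·Gy·m = (m⁻⁴·s⁴) · (m²·s⁻²) · m = m⁻¹·s².
Right side:
  Gy = m²·s⁻².
  Hz = s⁻¹.
  Sv = m²·s⁻².
  So Sv⁻² = m⁻⁴·s⁴.
  T = kg·s⁻²·A⁻¹.
  So T⁻¹ = kg⁻¹·s²·A.
  Wb = kg·m²·s⁻²·A⁻¹.
  Combining: Gy·Hz·Sv⁻²·T⁻¹·m⁻¹·Wb = (m²·s⁻²) · s⁻¹ · (m⁻⁴·s⁴) · (kg⁻¹·s²·A) · m⁻¹ · (kg·m²·s⁻²·A⁻¹) = m⁻¹·s.
Left is m⁻¹·s²; right is m⁻¹·s — different.

No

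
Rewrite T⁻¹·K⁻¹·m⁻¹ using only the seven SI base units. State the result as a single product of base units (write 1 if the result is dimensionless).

kg⁻¹·m⁻¹·s²·A·K⁻¹

T = Wb/m² (flux density = flux per area),
    = kg·s⁻²·A⁻¹.
So T⁻¹ = kg⁻¹·s²·A.
Combining: T⁻¹·K⁻¹·m⁻¹ = (kg⁻¹·s²·A) · K⁻¹ · m⁻¹ = kg⁻¹·m⁻¹·s²·A·K⁻¹.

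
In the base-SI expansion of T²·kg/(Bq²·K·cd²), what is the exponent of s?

Bq = 1/s = s⁻¹ (activity is decays per second).
So Bq⁻² = s².
T = Wb/m² (flux density = flux per area),
    = kg·s⁻²·A⁻¹.
So T² = kg²·s⁻⁴·A⁻².
Combining: Bq⁻²·K⁻¹·cd⁻²·T²·kg = s² · K⁻¹ · cd⁻² · (kg²·s⁻⁴·A⁻²) · kg = kg³·s⁻²·A⁻²·K⁻¹·cd⁻².
The exponent of s is -2.

-2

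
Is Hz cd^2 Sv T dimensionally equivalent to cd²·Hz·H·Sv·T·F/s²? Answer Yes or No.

Left side:
  Hz = 1/s = s⁻¹ (frequency is cycles per second).
  Sv = J/kg (equivalent dose = energy per mass),
      = m²·s⁻².
  T = Wb/m² (flux density = flux per area),
      = kg·s⁻²·A⁻¹.
  Combining: Hz·cd²·Sv·T = s⁻¹ · cd² · (m²·s⁻²) · (kg·s⁻²·A⁻¹) = kg·m²·s⁻⁵·A⁻¹·cd².
Right side:
  Hz = 1/s = s⁻¹ (frequency is cycles per second).
  H = Wb/A (inductance = flux per current),
      = kg·m²·s⁻²·A⁻².
  Sv = J/kg (equivalent dose = energy per mass),
      = m²·s⁻².
  T = Wb/m² (flux density = flux per area),
      = kg·s⁻²·A⁻¹.
  F = C/V (capacitance = charge per voltage),
      = A·s/(kg·m²·s⁻³·A⁻¹) (substituting C and V),
      = kg⁻¹·m⁻²·s⁴·A².
  Combining: cd²·Hz·H·s⁻²·Sv·T·F = cd² · s⁻¹ · (kg·m²·s⁻²·A⁻²) · s⁻² · (m²·s⁻²) · (kg·s⁻²·A⁻¹) · (kg⁻¹·m⁻²·s⁴·A²) = kg·m²·s⁻⁵·A⁻¹·cd².
Both reduce to kg·m²·s⁻⁵·A⁻¹·cd².

Yes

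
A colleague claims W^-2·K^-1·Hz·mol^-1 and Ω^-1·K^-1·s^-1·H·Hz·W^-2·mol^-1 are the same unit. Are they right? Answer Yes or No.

Left side:
  W = J/s (power = energy per time),
      = kg·m²·s⁻³.
  So W⁻² = kg⁻²·m⁻⁴·s⁶.
  Hz = 1/s = s⁻¹ (frequency is cycles per second).
  Combining: W⁻²·K⁻¹·Hz·mol⁻¹ = (kg⁻²·m⁻⁴·s⁶) · K⁻¹ · s⁻¹ · mol⁻¹ = kg⁻²·m⁻⁴·s⁵·K⁻¹·mol⁻¹.
Right side:
  Ω = V/A (resistance = voltage per current),
      = kg·m²·s⁻³·A⁻².
  So Ω⁻¹ = kg⁻¹·m⁻²·s³·A².
  H = Wb/A (inductance = flux per current),
      = kg·m²·s⁻²·A⁻².
  Hz = 1/s = s⁻¹ (frequency is cycles per second).
  W = J/s (power = energy per time),
      = kg·m²·s⁻³.
  So W⁻² = kg⁻²·m⁻⁴·s⁶.
  Combining: Ω⁻¹·K⁻¹·s⁻¹·H·Hz·W⁻²·mol⁻¹ = (kg⁻¹·m⁻²·s³·A²) · K⁻¹ · s⁻¹ · (kg·m²·s⁻²·A⁻²) · s⁻¹ · (kg⁻²·m⁻⁴·s⁶) · mol⁻¹ = kg⁻²·m⁻⁴·s⁵·K⁻¹·mol⁻¹.
Both reduce to kg⁻²·m⁻⁴·s⁵·K⁻¹·mol⁻¹.

Yes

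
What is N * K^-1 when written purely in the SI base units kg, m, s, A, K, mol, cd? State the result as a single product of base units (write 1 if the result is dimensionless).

kg·m·s⁻²·K⁻¹

N = kg·m·s⁻².
Combining: N·K⁻¹ = (kg·m·s⁻²) · K⁻¹ = kg·m·s⁻²·K⁻¹.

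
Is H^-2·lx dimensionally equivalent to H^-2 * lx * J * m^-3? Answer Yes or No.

Left side:
  H = kg·m²·s⁻²·A⁻².
  So H⁻² = kg⁻²·m⁻⁴·s⁴·A⁴.
  lx = m⁻²·cd.
  Combining: H⁻²·lx = (kg⁻²·m⁻⁴·s⁴·A⁴) · (m⁻²·cd) = kg⁻²·m⁻⁶·s⁴·A⁴·cd.
Right side:
  H = Wb/A (inductance = flux per current),
      = kg·m²·s⁻²·A⁻².
  So H⁻² = kg⁻²·m⁻⁴·s⁴·A⁴.
  lx = lm/m² (illuminance = luminous flux per area),
      = m⁻²·cd.
  J = N·m (work = force × distance),
      = kg·m²·s⁻².
  Combining: H⁻²·lx·J·m⁻³ = (kg⁻²·m⁻⁴·s⁴·A⁴) · (m⁻²·cd) · (kg·m²·s⁻²) · m⁻³ = kg⁻¹·m⁻⁷·s²·A⁴·cd.
Left is kg⁻²·m⁻⁶·s⁴·A⁴·cd; right is kg⁻¹·m⁻⁷·s²·A⁴·cd — different.

No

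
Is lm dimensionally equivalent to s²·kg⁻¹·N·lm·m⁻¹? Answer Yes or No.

Left side:
  lm = cd·sr = cd (luminous flux; sr is dimensionless).
Right side:
  N = kg·m/s² = kg·m·s⁻² (force = mass × acceleration).
  lm = cd·sr = cd (luminous flux; sr is dimensionless).
  Combining: s²·kg⁻¹·N·lm·m⁻¹ = s² · kg⁻¹ · (kg·m·s⁻²) · cd · m⁻¹ = cd.
Both reduce to cd.

Yes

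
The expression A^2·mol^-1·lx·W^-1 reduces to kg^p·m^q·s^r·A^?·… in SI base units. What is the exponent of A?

lx = lm/m² (illuminance = luminous flux per area),
    = m⁻²·cd.
W = J/s (power = energy per time),
    = kg·m²·s⁻³.
So W⁻¹ = kg⁻¹·m⁻²·s³.
Combining: A²·mol⁻¹·lx·W⁻¹ = A² · mol⁻¹ · (m⁻²·cd) · (kg⁻¹·m⁻²·s³) = kg⁻¹·m⁻⁴·s³·A²·mol⁻¹·cd.
The exponent of A is 2.

2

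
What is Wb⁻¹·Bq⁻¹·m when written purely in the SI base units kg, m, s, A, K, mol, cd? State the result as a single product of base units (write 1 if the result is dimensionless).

Wb = kg·m²·s⁻²·A⁻¹.
So Wb⁻¹ = kg⁻¹·m⁻²·s²·A.
Bq = s⁻¹.
So Bq⁻¹ = s.
Combining: Wb⁻¹·Bq⁻¹·m = (kg⁻¹·m⁻²·s²·A) · s · m = kg⁻¹·m⁻¹·s³·A.

kg⁻¹·m⁻¹·s³·A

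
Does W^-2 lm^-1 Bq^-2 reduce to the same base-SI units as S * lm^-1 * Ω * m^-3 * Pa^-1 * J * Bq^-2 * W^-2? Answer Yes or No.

Left side:
  W = J/s (power = energy per time),
      = kg·m²·s⁻³.
  So W⁻² = kg⁻²·m⁻⁴·s⁶.
  lm = cd·sr = cd (luminous flux; sr is dimensionless).
  So lm⁻¹ = cd⁻¹.
  Bq = 1/s = s⁻¹ (activity is decays per second).
  So Bq⁻² = s².
  Combining: W⁻²·lm⁻¹·Bq⁻² = (kg⁻²·m⁻⁴·s⁶) · cd⁻¹ · s² = kg⁻²·m⁻⁴·s⁸·cd⁻¹.
Right side:
  S = kg⁻¹·m⁻²·s³·A².
  lm = cd.
  So lm⁻¹ = cd⁻¹.
  Ω = kg·m²·s⁻³·A⁻².
  Pa = kg·m⁻¹·s⁻².
  So Pa⁻¹ = kg⁻¹·m·s².
  J = kg·m²·s⁻².
  Bq = s⁻¹.
  So Bq⁻² = s².
  W = kg·m²·s⁻³.
  So W⁻² = kg⁻²·m⁻⁴·s⁶.
  Combining: S·lm⁻¹·Ω·m⁻³·Pa⁻¹·J·Bq⁻²·W⁻² = (kg⁻¹·m⁻²·s³·A²) · cd⁻¹ · (kg·m²·s⁻³·A⁻²) · m⁻³ · (kg⁻¹·m·s²) · (kg·m²·s⁻²) · s² · (kg⁻²·m⁻⁴·s⁶) = kg⁻²·m⁻⁴·s⁸·cd⁻¹.
Both reduce to kg⁻²·m⁻⁴·s⁸·cd⁻¹.

Yes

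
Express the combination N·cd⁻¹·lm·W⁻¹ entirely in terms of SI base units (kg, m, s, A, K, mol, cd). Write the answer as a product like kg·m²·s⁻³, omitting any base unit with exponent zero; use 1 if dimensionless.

m⁻¹·s

N = kg·m·s⁻².
lm = cd.
W = kg·m²·s⁻³.
So W⁻¹ = kg⁻¹·m⁻²·s³.
Combining: N·cd⁻¹·lm·W⁻¹ = (kg·m·s⁻²) · cd⁻¹ · cd · (kg⁻¹·m⁻²·s³) = m⁻¹·s.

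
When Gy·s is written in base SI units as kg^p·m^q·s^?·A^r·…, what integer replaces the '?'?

Gy = J/kg (absorbed dose = energy per mass),
    = m²·s⁻².
Combining: Gy·s = (m²·s⁻²) · s = m²·s⁻¹.
The exponent of s is -1.

-1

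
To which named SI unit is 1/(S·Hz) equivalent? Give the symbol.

S = kg⁻¹·m⁻²·s³·A².
So S⁻¹ = kg·m²·s⁻³·A⁻².
Hz = s⁻¹.
So Hz⁻¹ = s.
Combining: S⁻¹·Hz⁻¹ = (kg·m²·s⁻³·A⁻²) · s = kg·m²·s⁻²·A⁻².
kg·m²·s⁻²·A⁻² is the base-SI form of the henry.

H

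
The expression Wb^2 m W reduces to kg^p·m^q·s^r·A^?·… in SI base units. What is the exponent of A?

-2

Wb = kg·m²·s⁻²·A⁻¹.
So Wb² = kg²·m⁴·s⁻⁴·A⁻².
W = kg·m²·s⁻³.
Combining: Wb²·m·W = (kg²·m⁴·s⁻⁴·A⁻²) · m · (kg·m²·s⁻³) = kg³·m⁷·s⁻⁷·A⁻².
The exponent of A is -2.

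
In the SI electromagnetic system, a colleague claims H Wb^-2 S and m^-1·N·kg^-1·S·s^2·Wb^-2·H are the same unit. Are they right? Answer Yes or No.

Left side:
  H = Wb/A (inductance = flux per current),
      = kg·m²·s⁻²·A⁻².
  Wb = V·s (flux: a volt is a weber per second),
      = kg·m²·s⁻²·A⁻¹.
  So Wb⁻² = kg⁻²·m⁻⁴·s⁴·A².
  S = 1/Ω (conductance is reciprocal resistance),
      = kg⁻¹·m⁻²·s³·A².
  Combining: H·Wb⁻²·S = (kg·m²·s⁻²·A⁻²) · (kg⁻²·m⁻⁴·s⁴·A²) · (kg⁻¹·m⁻²·s³·A²) = kg⁻²·m⁻⁴·s⁵·A².
Right side:
  N = kg·m/s² = kg·m·s⁻² (force = mass × acceleration).
  S = 1/Ω (conductance is reciprocal resistance),
      = kg⁻¹·m⁻²·s³·A².
  Wb = V·s (flux: a volt is a weber per second),
      = kg·m²·s⁻²·A⁻¹.
  So Wb⁻² = kg⁻²·m⁻⁴·s⁴·A².
  H = Wb/A (inductance = flux per current),
      = kg·m²·s⁻²·A⁻².
  Combining: m⁻¹·N·kg⁻¹·S·s²·Wb⁻²·H = m⁻¹ · (kg·m·s⁻²) · kg⁻¹ · (kg⁻¹·m⁻²·s³·A²) · s² · (kg⁻²·m⁻⁴·s⁴·A²) · (kg·m²·s⁻²·A⁻²) = kg⁻²·m⁻⁴·s⁵·A².
Both reduce to kg⁻²·m⁻⁴·s⁵·A².

Yes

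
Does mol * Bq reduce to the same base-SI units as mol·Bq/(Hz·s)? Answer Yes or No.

Yes

Left side:
  Bq = s⁻¹.
  Combining: mol·Bq = mol · s⁻¹ = s⁻¹·mol.
Right side:
  Hz = 1/s = s⁻¹ (frequency is cycles per second).
  So Hz⁻¹ = s.
  Bq = 1/s = s⁻¹ (activity is decays per second).
  Combining: Hz⁻¹·mol·s⁻¹·Bq = s · mol · s⁻¹ · s⁻¹ = s⁻¹·mol.
Both reduce to s⁻¹·mol.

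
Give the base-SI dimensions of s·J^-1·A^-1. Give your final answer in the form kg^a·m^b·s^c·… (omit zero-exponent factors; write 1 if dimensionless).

J = kg·m²·s⁻².
So J⁻¹ = kg⁻¹·m⁻²·s².
Combining: s·J⁻¹·A⁻¹ = s · (kg⁻¹·m⁻²·s²) · A⁻¹ = kg⁻¹·m⁻²·s³·A⁻¹.

kg⁻¹·m⁻²·s³·A⁻¹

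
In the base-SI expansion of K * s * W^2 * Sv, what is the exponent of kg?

2

W = J/s (power = energy per time),
    = kg·m²·s⁻³.
So W² = kg²·m⁴·s⁻⁶.
Sv = J/kg (equivalent dose = energy per mass),
    = m²·s⁻².
Combining: K·s·W²·Sv = K · s · (kg²·m⁴·s⁻⁶) · (m²·s⁻²) = kg²·m⁶·s⁻⁷·K.
The exponent of kg is 2.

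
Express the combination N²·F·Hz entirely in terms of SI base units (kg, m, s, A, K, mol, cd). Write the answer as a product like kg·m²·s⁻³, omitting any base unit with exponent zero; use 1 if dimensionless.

kg·s⁻¹·A²

N = kg·m/s² = kg·m·s⁻² (force = mass × acceleration).
So N² = kg²·m²·s⁻⁴.
F = C/V (capacitance = charge per voltage),
    = A·s/(kg·m²·s⁻³·A⁻¹) (substituting C and V),
    = kg⁻¹·m⁻²·s⁴·A².
Hz = 1/s = s⁻¹ (frequency is cycles per second).
Combining: N²·F·Hz = (kg²·m²·s⁻⁴) · (kg⁻¹·m⁻²·s⁴·A²) · s⁻¹ = kg·s⁻¹·A².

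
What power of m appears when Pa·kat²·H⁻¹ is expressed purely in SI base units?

-3

Pa = kg·m⁻¹·s⁻².
kat = s⁻¹·mol.
So kat² = s⁻²·mol².
H = kg·m²·s⁻²·A⁻².
So H⁻¹ = kg⁻¹·m⁻²·s²·A².
Combining: Pa·kat²·H⁻¹ = (kg·m⁻¹·s⁻²) · (s⁻²·mol²) · (kg⁻¹·m⁻²·s²·A²) = m⁻³·s⁻²·A²·mol².
The exponent of m is -3.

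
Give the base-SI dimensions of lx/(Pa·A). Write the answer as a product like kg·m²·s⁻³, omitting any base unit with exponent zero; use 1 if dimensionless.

Pa = kg·m⁻¹·s⁻².
So Pa⁻¹ = kg⁻¹·m·s².
lx = m⁻²·cd.
Combining: Pa⁻¹·A⁻¹·lx = (kg⁻¹·m·s²) · A⁻¹ · (m⁻²·cd) = kg⁻¹·m⁻¹·s²·A⁻¹·cd.

kg⁻¹·m⁻¹·s²·A⁻¹·cd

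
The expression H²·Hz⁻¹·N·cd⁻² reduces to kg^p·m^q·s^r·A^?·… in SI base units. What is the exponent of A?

H = kg·m²·s⁻²·A⁻².
So H² = kg²·m⁴·s⁻⁴·A⁻⁴.
Hz = s⁻¹.
So Hz⁻¹ = s.
N = kg·m·s⁻².
Combining: H²·Hz⁻¹·N·cd⁻² = (kg²·m⁴·s⁻⁴·A⁻⁴) · s · (kg·m·s⁻²) · cd⁻² = kg³·m⁵·s⁻⁵·A⁻⁴·cd⁻².
The exponent of A is -4.

-4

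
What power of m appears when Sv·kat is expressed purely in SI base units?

Sv = m²·s⁻².
kat = s⁻¹·mol.
Combining: Sv·kat = (m²·s⁻²) · (s⁻¹·mol) = m²·s⁻³·mol.
The exponent of m is 2.

2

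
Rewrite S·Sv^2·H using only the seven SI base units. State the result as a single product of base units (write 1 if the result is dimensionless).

m⁴·s⁻³

S = 1/Ω (conductance is reciprocal resistance),
    = kg⁻¹·m⁻²·s³·A².
Sv = J/kg (equivalent dose = energy per mass),
    = m²·s⁻².
So Sv² = m⁴·s⁻⁴.
H = Wb/A (inductance = flux per current),
    = kg·m²·s⁻²·A⁻².
Combining: S·Sv²·H = (kg⁻¹·m⁻²·s³·A²) · (m⁴·s⁻⁴) · (kg·m²·s⁻²·A⁻²) = m⁴·s⁻³.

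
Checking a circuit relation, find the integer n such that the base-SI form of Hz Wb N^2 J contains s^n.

-9

Hz = s⁻¹.
Wb = kg·m²·s⁻²·A⁻¹.
N = kg·m·s⁻².
So N² = kg²·m²·s⁻⁴.
J = kg·m²·s⁻².
Combining: Hz·Wb·N²·J = s⁻¹ · (kg·m²·s⁻²·A⁻¹) · (kg²·m²·s⁻⁴) · (kg·m²·s⁻²) = kg⁴·m⁶·s⁻⁹·A⁻¹.
The exponent of s is -9.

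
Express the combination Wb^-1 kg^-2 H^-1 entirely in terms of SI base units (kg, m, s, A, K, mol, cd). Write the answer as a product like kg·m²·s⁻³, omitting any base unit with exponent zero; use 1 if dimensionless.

kg⁻⁴·m⁻⁴·s⁴·A³

Wb = V·s (flux: a volt is a weber per second),
    = kg·m²·s⁻²·A⁻¹.
So Wb⁻¹ = kg⁻¹·m⁻²·s²·A.
H = Wb/A (inductance = flux per current),
    = kg·m²·s⁻²·A⁻².
So H⁻¹ = kg⁻¹·m⁻²·s²·A².
Combining: Wb⁻¹·kg⁻²·H⁻¹ = (kg⁻¹·m⁻²·s²·A) · kg⁻² · (kg⁻¹·m⁻²·s²·A²) = kg⁻⁴·m⁻⁴·s⁴·A³.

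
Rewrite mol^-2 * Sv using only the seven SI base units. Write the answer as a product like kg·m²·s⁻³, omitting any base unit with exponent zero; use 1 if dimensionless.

Sv = J/kg (equivalent dose = energy per mass),
    = m²·s⁻².
Combining: mol⁻²·Sv = mol⁻² · (m²·s⁻²) = m²·s⁻²·mol⁻².

m²·s⁻²·mol⁻²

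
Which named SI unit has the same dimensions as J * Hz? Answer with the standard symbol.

W

J = N·m (work = force × distance),
    = kg·m²·s⁻².
Hz = 1/s = s⁻¹ (frequency is cycles per second).
Combining: J·Hz = (kg·m²·s⁻²) · s⁻¹ = kg·m²·s⁻³.
kg·m²·s⁻³ is the base-SI form of the watt.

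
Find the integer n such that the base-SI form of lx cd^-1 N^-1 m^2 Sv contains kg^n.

-1

lx = lm/m² (illuminance = luminous flux per area),
    = m⁻²·cd.
N = kg·m/s² = kg·m·s⁻² (force = mass × acceleration).
So N⁻¹ = kg⁻¹·m⁻¹·s².
Sv = J/kg (equivalent dose = energy per mass),
    = m²·s⁻².
Combining: lx·cd⁻¹·N⁻¹·m²·Sv = (m⁻²·cd) · cd⁻¹ · (kg⁻¹·m⁻¹·s²) · m² · (m²·s⁻²) = kg⁻¹·m.
The exponent of kg is -1.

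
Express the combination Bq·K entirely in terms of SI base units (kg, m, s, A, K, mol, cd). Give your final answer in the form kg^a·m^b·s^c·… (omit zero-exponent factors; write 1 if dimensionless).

Bq = 1/s = s⁻¹ (activity is decays per second).
Combining: Bq·K = s⁻¹ · K = s⁻¹·K.

s⁻¹·K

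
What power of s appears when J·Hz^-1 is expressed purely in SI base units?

J = N·m (work = force × distance),
    = kg·m²·s⁻².
Hz = 1/s = s⁻¹ (frequency is cycles per second).
So Hz⁻¹ = s.
Combining: J·Hz⁻¹ = (kg·m²·s⁻²) · s = kg·m²·s⁻¹.
The exponent of s is -1.

-1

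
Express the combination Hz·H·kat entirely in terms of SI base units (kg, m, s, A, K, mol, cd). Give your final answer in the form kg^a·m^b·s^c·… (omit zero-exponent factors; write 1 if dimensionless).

kg·m²·s⁻⁴·A⁻²·mol

Hz = s⁻¹.
H = kg·m²·s⁻²·A⁻².
kat = s⁻¹·mol.
Combining: Hz·H·kat = s⁻¹ · (kg·m²·s⁻²·A⁻²) · (s⁻¹·mol) = kg·m²·s⁻⁴·A⁻²·mol.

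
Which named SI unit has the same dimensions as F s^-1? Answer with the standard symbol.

F = C/V (capacitance = charge per voltage),
    = A·s/(kg·m²·s⁻³·A⁻¹) (substituting C and V),
    = kg⁻¹·m⁻²·s⁴·A².
Combining: F·s⁻¹ = (kg⁻¹·m⁻²·s⁴·A²) · s⁻¹ = kg⁻¹·m⁻²·s³·A².
kg⁻¹·m⁻²·s³·A² is the base-SI form of the siemens.

S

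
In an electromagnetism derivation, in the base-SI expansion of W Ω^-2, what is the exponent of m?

W = kg·m²·s⁻³.
Ω = kg·m²·s⁻³·A⁻².
So Ω⁻² = kg⁻²·m⁻⁴·s⁶·A⁴.
Combining: W·Ω⁻² = (kg·m²·s⁻³) · (kg⁻²·m⁻⁴·s⁶·A⁴) = kg⁻¹·m⁻²·s³·A⁴.
The exponent of m is -2.

-2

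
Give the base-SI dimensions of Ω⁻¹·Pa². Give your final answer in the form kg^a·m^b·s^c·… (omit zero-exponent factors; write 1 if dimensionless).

Ω = V/A (resistance = voltage per current),
    = kg·m²·s⁻³·A⁻².
So Ω⁻¹ = kg⁻¹·m⁻²·s³·A².
Pa = N/m² (pressure = force per area),
    = kg·m⁻¹·s⁻².
So Pa² = kg²·m⁻²·s⁻⁴.
Combining: Ω⁻¹·Pa² = (kg⁻¹·m⁻²·s³·A²) · (kg²·m⁻²·s⁻⁴) = kg·m⁻⁴·s⁻¹·A².

kg·m⁻⁴·s⁻¹·A²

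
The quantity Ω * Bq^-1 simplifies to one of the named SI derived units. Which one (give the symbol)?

H

Ω = V/A (resistance = voltage per current),
    = kg·m²·s⁻³·A⁻².
Bq = 1/s = s⁻¹ (activity is decays per second).
So Bq⁻¹ = s.
Combining: Ω·Bq⁻¹ = (kg·m²·s⁻³·A⁻²) · s = kg·m²·s⁻²·A⁻².
kg·m²·s⁻²·A⁻² is the base-SI form of the henry.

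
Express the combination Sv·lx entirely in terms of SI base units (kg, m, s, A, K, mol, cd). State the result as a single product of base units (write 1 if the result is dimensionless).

s⁻²·cd

Sv = J/kg (equivalent dose = energy per mass),
    = m²·s⁻².
lx = lm/m² (illuminance = luminous flux per area),
    = m⁻²·cd.
Combining: Sv·lx = (m²·s⁻²) · (m⁻²·cd) = s⁻²·cd.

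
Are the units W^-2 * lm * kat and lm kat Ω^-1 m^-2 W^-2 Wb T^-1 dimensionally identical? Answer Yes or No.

No

Left side:
  W = J/s (power = energy per time),
      = kg·m²·s⁻³.
  So W⁻² = kg⁻²·m⁻⁴·s⁶.
  lm = cd·sr = cd (luminous flux; sr is dimensionless).
  kat = mol/s = s⁻¹·mol (catalytic activity).
  Combining: W⁻²·lm·kat = (kg⁻²·m⁻⁴·s⁶) · cd · (s⁻¹·mol) = kg⁻²·m⁻⁴·s⁵·mol·cd.
Right side:
  lm = cd.
  kat = s⁻¹·mol.
  Ω = kg·m²·s⁻³·A⁻².
  So Ω⁻¹ = kg⁻¹·m⁻²·s³·A².
  W = kg·m²·s⁻³.
  So W⁻² = kg⁻²·m⁻⁴·s⁶.
  Wb = kg·m²·s⁻²·A⁻¹.
  T = kg·s⁻²·A⁻¹.
  So T⁻¹ = kg⁻¹·s²·A.
  Combining: lm·kat·Ω⁻¹·m⁻²·W⁻²·Wb·T⁻¹ = cd · (s⁻¹·mol) · (kg⁻¹·m⁻²·s³·A²) · m⁻² · (kg⁻²·m⁻⁴·s⁶) · (kg·m²·s⁻²·A⁻¹) · (kg⁻¹·s²·A) = kg⁻³·m⁻⁶·s⁸·A²·mol·cd.
Left is kg⁻²·m⁻⁴·s⁵·mol·cd; right is kg⁻³·m⁻⁶·s⁸·A²·mol·cd — different.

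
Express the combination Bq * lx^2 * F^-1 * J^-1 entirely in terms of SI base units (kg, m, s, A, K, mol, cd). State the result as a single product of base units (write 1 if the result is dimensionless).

m⁻⁴·s⁻³·A⁻²·cd²

Bq = s⁻¹.
lx = m⁻²·cd.
So lx² = m⁻⁴·cd².
F = kg⁻¹·m⁻²·s⁴·A².
So F⁻¹ = kg·m²·s⁻⁴·A⁻².
J = kg·m²·s⁻².
So J⁻¹ = kg⁻¹·m⁻²·s².
Combining: Bq·lx²·F⁻¹·J⁻¹ = s⁻¹ · (m⁻⁴·cd²) · (kg·m²·s⁻⁴·A⁻²) · (kg⁻¹·m⁻²·s²) = m⁻⁴·s⁻³·A⁻²·cd².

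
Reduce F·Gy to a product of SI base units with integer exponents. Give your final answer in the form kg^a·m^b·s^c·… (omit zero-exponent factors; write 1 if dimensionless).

F = C/V (capacitance = charge per voltage),
    = A·s/(kg·m²·s⁻³·A⁻¹) (substituting C and V),
    = kg⁻¹·m⁻²·s⁴·A².
Gy = J/kg (absorbed dose = energy per mass),
    = m²·s⁻².
Combining: F·Gy = (kg⁻¹·m⁻²·s⁴·A²) · (m²·s⁻²) = kg⁻¹·s²·A².

kg⁻¹·s²·A²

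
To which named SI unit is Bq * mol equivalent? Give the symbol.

Bq = s⁻¹.
Combining: Bq·mol = s⁻¹ · mol = s⁻¹·mol.
s⁻¹·mol is the base-SI form of the katal.

kat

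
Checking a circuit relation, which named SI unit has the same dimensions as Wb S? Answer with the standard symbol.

Wb = V·s (flux: a volt is a weber per second),
    = kg·m²·s⁻²·A⁻¹.
S = 1/Ω (conductance is reciprocal resistance),
    = kg⁻¹·m⁻²·s³·A².
Combining: Wb·S = (kg·m²·s⁻²·A⁻¹) · (kg⁻¹·m⁻²·s³·A²) = s·A.
s·A is the base-SI form of the coulomb.

C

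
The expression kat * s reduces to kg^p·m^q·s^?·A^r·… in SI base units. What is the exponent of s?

kat = mol/s = s⁻¹·mol (catalytic activity).
Combining: kat·s = (s⁻¹·mol) · s = mol.
The exponent of s is 0.

0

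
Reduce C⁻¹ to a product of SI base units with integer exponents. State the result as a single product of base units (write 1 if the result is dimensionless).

C = s·A.
So C⁻¹ = s⁻¹·A⁻¹.

s⁻¹·A⁻¹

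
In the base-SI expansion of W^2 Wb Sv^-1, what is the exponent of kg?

W = J/s (power = energy per time),
    = kg·m²·s⁻³.
So W² = kg²·m⁴·s⁻⁶.
Wb = V·s (flux: a volt is a weber per second),
    = kg·m²·s⁻²·A⁻¹.
Sv = J/kg (equivalent dose = energy per mass),
    = m²·s⁻².
So Sv⁻¹ = m⁻²·s².
Combining: W²·Wb·Sv⁻¹ = (kg²·m⁴·s⁻⁶) · (kg·m²·s⁻²·A⁻¹) · (m⁻²·s²) = kg³·m⁴·s⁻⁶·A⁻¹.
The exponent of kg is 3.

3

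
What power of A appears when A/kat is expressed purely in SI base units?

1

kat = mol/s = s⁻¹·mol (catalytic activity).
So kat⁻¹ = s·mol⁻¹.
Combining: kat⁻¹·A = (s·mol⁻¹) · A = s·A·mol⁻¹.
The exponent of A is 1.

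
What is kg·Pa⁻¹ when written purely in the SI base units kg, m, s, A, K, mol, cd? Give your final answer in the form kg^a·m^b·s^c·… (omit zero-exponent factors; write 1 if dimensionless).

m·s²

Pa = kg·m⁻¹·s⁻².
So Pa⁻¹ = kg⁻¹·m·s².
Combining: kg·Pa⁻¹ = kg · (kg⁻¹·m·s²) = m·s².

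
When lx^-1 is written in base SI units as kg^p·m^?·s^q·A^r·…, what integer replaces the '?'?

2

lx = lm/m² (illuminance = luminous flux per area),
    = m⁻²·cd.
So lx⁻¹ = m²·cd⁻¹.
The exponent of m is 2.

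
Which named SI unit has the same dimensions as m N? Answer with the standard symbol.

J

N = kg·m·s⁻².
Combining: m·N = m · (kg·m·s⁻²) = kg·m²·s⁻².
kg·m²·s⁻² is the base-SI form of the joule.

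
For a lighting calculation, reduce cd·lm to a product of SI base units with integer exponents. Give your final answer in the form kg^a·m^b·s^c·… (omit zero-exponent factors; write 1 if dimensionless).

lm = cd·sr = cd (luminous flux; sr is dimensionless).
Combining: cd·lm = cd · cd = cd².

cd²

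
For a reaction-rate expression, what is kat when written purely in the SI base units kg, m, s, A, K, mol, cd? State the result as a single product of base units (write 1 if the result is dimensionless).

kat = s⁻¹·mol.

s⁻¹·mol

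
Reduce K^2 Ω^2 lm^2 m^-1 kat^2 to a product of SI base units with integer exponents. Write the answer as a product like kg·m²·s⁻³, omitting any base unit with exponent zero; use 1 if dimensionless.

kg²·m³·s⁻⁸·A⁻⁴·K²·mol²·cd²

Ω = kg·m²·s⁻³·A⁻².
So Ω² = kg²·m⁴·s⁻⁶·A⁻⁴.
lm = cd.
So lm² = cd².
kat = s⁻¹·mol.
So kat² = s⁻²·mol².
Combining: K²·Ω²·lm²·m⁻¹·kat² = K² · (kg²·m⁴·s⁻⁶·A⁻⁴) · cd² · m⁻¹ · (s⁻²·mol²) = kg²·m³·s⁻⁸·A⁻⁴·K²·mol²·cd².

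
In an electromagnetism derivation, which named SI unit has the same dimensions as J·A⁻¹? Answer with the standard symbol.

J = kg·m²·s⁻².
Combining: J·A⁻¹ = (kg·m²·s⁻²) · A⁻¹ = kg·m²·s⁻²·A⁻¹.
kg·m²·s⁻²·A⁻¹ is the base-SI form of the weber.

Wb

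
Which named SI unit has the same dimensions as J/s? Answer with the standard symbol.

J = N·m (work = force × distance),
    = kg·m²·s⁻².
Combining: J·s⁻¹ = (kg·m²·s⁻²) · s⁻¹ = kg·m²·s⁻³.
kg·m²·s⁻³ is the base-SI form of the watt.

W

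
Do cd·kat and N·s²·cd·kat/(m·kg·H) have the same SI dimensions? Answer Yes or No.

Left side:
  kat = s⁻¹·mol.
  Combining: cd·kat = cd · (s⁻¹·mol) = s⁻¹·mol·cd.
Right side:
  N = kg·m/s² = kg·m·s⁻² (force = mass × acceleration).
  H = Wb/A (inductance = flux per current),
      = kg·m²·s⁻²·A⁻².
  So H⁻¹ = kg⁻¹·m⁻²·s²·A².
  kat = mol/s = s⁻¹·mol (catalytic activity).
  Combining: m⁻¹·kg⁻¹·N·H⁻¹·s²·cd·kat = m⁻¹ · kg⁻¹ · (kg·m·s⁻²) · (kg⁻¹·m⁻²·s²·A²) · s² · cd · (s⁻¹·mol) = kg⁻¹·m⁻²·s·A²·mol·cd.
Left is s⁻¹·mol·cd; right is kg⁻¹·m⁻²·s·A²·mol·cd — different.

No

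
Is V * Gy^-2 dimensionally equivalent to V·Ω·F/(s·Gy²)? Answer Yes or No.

Left side:
  V = W/A (potential = power per current),
      = kg·m²·s⁻³·A⁻¹.
  Gy = J/kg (absorbed dose = energy per mass),
      = m²·s⁻².
  So Gy⁻² = m⁻⁴·s⁴.
  Combining: V·Gy⁻² = (kg·m²·s⁻³·A⁻¹) · (m⁻⁴·s⁴) = kg·m⁻²·s·A⁻¹.
Right side:
  V = kg·m²·s⁻³·A⁻¹.
  Ω = kg·m²·s⁻³·A⁻².
  F = kg⁻¹·m⁻²·s⁴·A².
  Gy = m²·s⁻².
  So Gy⁻² = m⁻⁴·s⁴.
  Combining: V·s⁻¹·Ω·F·Gy⁻² = (kg·m²·s⁻³·A⁻¹) · s⁻¹ · (kg·m²·s⁻³·A⁻²) · (kg⁻¹·m⁻²·s⁴·A²) · (m⁻⁴·s⁴) = kg·m⁻²·s·A⁻¹.
Both reduce to kg·m⁻²·s·A⁻¹.

Yes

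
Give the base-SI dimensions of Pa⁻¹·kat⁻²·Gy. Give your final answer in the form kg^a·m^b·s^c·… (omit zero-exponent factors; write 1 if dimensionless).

Pa = kg·m⁻¹·s⁻².
So Pa⁻¹ = kg⁻¹·m·s².
kat = s⁻¹·mol.
So kat⁻² = s²·mol⁻².
Gy = m²·s⁻².
Combining: Pa⁻¹·kat⁻²·Gy = (kg⁻¹·m·s²) · (s²·mol⁻²) · (m²·s⁻²) = kg⁻¹·m³·s²·mol⁻².

kg⁻¹·m³·s²·mol⁻²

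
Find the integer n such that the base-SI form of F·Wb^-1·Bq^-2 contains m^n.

-4

F = C/V (capacitance = charge per voltage),
    = A·s/(kg·m²·s⁻³·A⁻¹) (substituting C and V),
    = kg⁻¹·m⁻²·s⁴·A².
Wb = V·s (flux: a volt is a weber per second),
    = kg·m²·s⁻²·A⁻¹.
So Wb⁻¹ = kg⁻¹·m⁻²·s²·A.
Bq = 1/s = s⁻¹ (activity is decays per second).
So Bq⁻² = s².
Combining: F·Wb⁻¹·Bq⁻² = (kg⁻¹·m⁻²·s⁴·A²) · (kg⁻¹·m⁻²·s²·A) · s² = kg⁻²·m⁻⁴·s⁸·A³.
The exponent of m is -4.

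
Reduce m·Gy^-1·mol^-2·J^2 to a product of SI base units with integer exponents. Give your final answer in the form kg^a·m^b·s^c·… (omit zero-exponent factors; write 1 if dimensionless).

Gy = m²·s⁻².
So Gy⁻¹ = m⁻²·s².
J = kg·m²·s⁻².
So J² = kg²·m⁴·s⁻⁴.
Combining: m·Gy⁻¹·mol⁻²·J² = m · (m⁻²·s²) · mol⁻² · (kg²·m⁴·s⁻⁴) = kg²·m³·s⁻²·mol⁻².

kg²·m³·s⁻²·mol⁻²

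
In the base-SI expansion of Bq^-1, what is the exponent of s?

Bq = 1/s = s⁻¹ (activity is decays per second).
So Bq⁻¹ = s.
The exponent of s is 1.

1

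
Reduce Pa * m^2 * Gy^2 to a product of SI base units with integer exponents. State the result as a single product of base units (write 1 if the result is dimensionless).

Pa = kg·m⁻¹·s⁻².
Gy = m²·s⁻².
So Gy² = m⁴·s⁻⁴.
Combining: Pa·m²·Gy² = (kg·m⁻¹·s⁻²) · m² · (m⁴·s⁻⁴) = kg·m⁵·s⁻⁶.

kg·m⁵·s⁻⁶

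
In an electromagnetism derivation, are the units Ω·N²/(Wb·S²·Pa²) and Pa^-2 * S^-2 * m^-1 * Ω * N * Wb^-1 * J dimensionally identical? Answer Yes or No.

Yes

Left side:
  Wb = V·s (flux: a volt is a weber per second),
      = kg·m²·s⁻²·A⁻¹.
  So Wb⁻¹ = kg⁻¹·m⁻²·s²·A.
  S = 1/Ω (conductance is reciprocal resistance),
      = kg⁻¹·m⁻²·s³·A².
  So S⁻² = kg²·m⁴·s⁻⁶·A⁻⁴.
  Pa = N/m² (pressure = force per area),
      = kg·m⁻¹·s⁻².
  So Pa⁻² = kg⁻²·m²·s⁴.
  Ω = V/A (resistance = voltage per current),
      = kg·m²·s⁻³·A⁻².
  N = kg·m/s² = kg·m·s⁻² (force = mass × acceleration).
  So N² = kg²·m²·s⁻⁴.
  Combining: Wb⁻¹·S⁻²·Pa⁻²·Ω·N² = (kg⁻¹·m⁻²·s²·A) · (kg²·m⁴·s⁻⁶·A⁻⁴) · (kg⁻²·m²·s⁴) · (kg·m²·s⁻³·A⁻²) · (kg²·m²·s⁻⁴) = kg²·m⁸·s⁻⁷·A⁻⁵.
Right side:
  Pa = kg·m⁻¹·s⁻².
  So Pa⁻² = kg⁻²·m²·s⁴.
  S = kg⁻¹·m⁻²·s³·A².
  So S⁻² = kg²·m⁴·s⁻⁶·A⁻⁴.
  Ω = kg·m²·s⁻³·A⁻².
  N = kg·m·s⁻².
  Wb = kg·m²·s⁻²·A⁻¹.
  So Wb⁻¹ = kg⁻¹·m⁻²·s²·A.
  J = kg·m²·s⁻².
  Combining: Pa⁻²·S⁻²·m⁻¹·Ω·N·Wb⁻¹·J = (kg⁻²·m²·s⁴) · (kg²·m⁴·s⁻⁶·A⁻⁴) · m⁻¹ · (kg·m²·s⁻³·A⁻²) · (kg·m·s⁻²) · (kg⁻¹·m⁻²·s²·A) · (kg·m²·s⁻²) = kg²·m⁸·s⁻⁷·A⁻⁵.
Both reduce to kg²·m⁸·s⁻⁷·A⁻⁵.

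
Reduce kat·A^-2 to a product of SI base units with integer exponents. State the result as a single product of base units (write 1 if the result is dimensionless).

kat = mol/s = s⁻¹·mol (catalytic activity).
Combining: kat·A⁻² = (s⁻¹·mol) · A⁻² = s⁻¹·A⁻²·mol.

s⁻¹·A⁻²·mol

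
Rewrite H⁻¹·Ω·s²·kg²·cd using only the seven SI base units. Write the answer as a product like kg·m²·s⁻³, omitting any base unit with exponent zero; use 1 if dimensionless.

H = kg·m²·s⁻²·A⁻².
So H⁻¹ = kg⁻¹·m⁻²·s²·A².
Ω = kg·m²·s⁻³·A⁻².
Combining: H⁻¹·Ω·s²·kg²·cd = (kg⁻¹·m⁻²·s²·A²) · (kg·m²·s⁻³·A⁻²) · s² · kg² · cd = kg²·s·cd.

kg²·s·cd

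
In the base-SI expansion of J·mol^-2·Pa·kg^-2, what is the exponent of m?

1

J = N·m (work = force × distance),
    = kg·m²·s⁻².
Pa = N/m² (pressure = force per area),
    = kg·m⁻¹·s⁻².
Combining: J·mol⁻²·Pa·kg⁻² = (kg·m²·s⁻²) · mol⁻² · (kg·m⁻¹·s⁻²) · kg⁻² = m·s⁻⁴·mol⁻².
The exponent of m is 1.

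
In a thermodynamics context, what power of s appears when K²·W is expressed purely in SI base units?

-3

W = J/s (power = energy per time),
    = kg·m²·s⁻³.
Combining: K²·W = K² · (kg·m²·s⁻³) = kg·m²·s⁻³·K².
The exponent of s is -3.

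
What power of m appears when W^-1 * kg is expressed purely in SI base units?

W = J/s (power = energy per time),
    = kg·m²·s⁻³.
So W⁻¹ = kg⁻¹·m⁻²·s³.
Combining: W⁻¹·kg = (kg⁻¹·m⁻²·s³) · kg = m⁻²·s³.
The exponent of m is -2.

-2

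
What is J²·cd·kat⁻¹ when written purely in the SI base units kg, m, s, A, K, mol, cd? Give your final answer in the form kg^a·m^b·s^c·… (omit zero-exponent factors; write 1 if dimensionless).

kg²·m⁴·s⁻³·mol⁻¹·cd

J = kg·m²·s⁻².
So J² = kg²·m⁴·s⁻⁴.
kat = s⁻¹·mol.
So kat⁻¹ = s·mol⁻¹.
Combining: J²·cd·kat⁻¹ = (kg²·m⁴·s⁻⁴) · cd · (s·mol⁻¹) = kg²·m⁴·s⁻³·mol⁻¹·cd.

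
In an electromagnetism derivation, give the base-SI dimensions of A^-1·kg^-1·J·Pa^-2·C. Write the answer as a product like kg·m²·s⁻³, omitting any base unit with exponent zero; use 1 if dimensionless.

kg⁻²·m⁴·s³

J = N·m (work = force × distance),
    = kg·m²·s⁻².
Pa = N/m² (pressure = force per area),
    = kg·m⁻¹·s⁻².
So Pa⁻² = kg⁻²·m²·s⁴.
C = A·s = s·A (charge = current × time).
Combining: A⁻¹·kg⁻¹·J·Pa⁻²·C = A⁻¹ · kg⁻¹ · (kg·m²·s⁻²) · (kg⁻²·m²·s⁴) · (s·A) = kg⁻²·m⁴·s³.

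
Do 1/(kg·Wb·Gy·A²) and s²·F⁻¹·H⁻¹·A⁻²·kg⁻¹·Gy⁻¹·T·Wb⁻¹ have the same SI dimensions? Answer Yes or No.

No

Left side:
  Wb = V·s (flux: a volt is a weber per second),
      = kg·m²·s⁻²·A⁻¹.
  So Wb⁻¹ = kg⁻¹·m⁻²·s²·A.
  Gy = J/kg (absorbed dose = energy per mass),
      = m²·s⁻².
  So Gy⁻¹ = m⁻²·s².
  Combining: kg⁻¹·Wb⁻¹·Gy⁻¹·A⁻² = kg⁻¹ · (kg⁻¹·m⁻²·s²·A) · (m⁻²·s²) · A⁻² = kg⁻²·m⁻⁴·s⁴·A⁻¹.
Right side:
  F = C/V (capacitance = charge per voltage),
      = A·s/(kg·m²·s⁻³·A⁻¹) (substituting C and V),
      = kg⁻¹·m⁻²·s⁴·A².
  So F⁻¹ = kg·m²·s⁻⁴·A⁻².
  H = Wb/A (inductance = flux per current),
      = kg·m²·s⁻²·A⁻².
  So H⁻¹ = kg⁻¹·m⁻²·s²·A².
  Gy = J/kg (absorbed dose = energy per mass),
      = m²·s⁻².
  So Gy⁻¹ = m⁻²·s².
  T = Wb/m² (flux density = flux per area),
      = kg·s⁻²·A⁻¹.
  Wb = V·s (flux: a volt is a weber per second),
      = kg·m²·s⁻²·A⁻¹.
  So Wb⁻¹ = kg⁻¹·m⁻²·s²·A.
  Combining: s²·F⁻¹·H⁻¹·A⁻²·kg⁻¹·Gy⁻¹·T·Wb⁻¹ = s² · (kg·m²·s⁻⁴·A⁻²) · (kg⁻¹·m⁻²·s²·A²) · A⁻² · kg⁻¹ · (m⁻²·s²) · (kg·s⁻²·A⁻¹) · (kg⁻¹·m⁻²·s²·A) = kg⁻¹·m⁻⁴·s²·A⁻².
Left is kg⁻²·m⁻⁴·s⁴·A⁻¹; right is kg⁻¹·m⁻⁴·s²·A⁻² — different.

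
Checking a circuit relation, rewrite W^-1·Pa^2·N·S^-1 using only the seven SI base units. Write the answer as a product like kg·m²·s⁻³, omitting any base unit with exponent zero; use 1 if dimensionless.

kg³·m⁻¹·s⁻⁶·A⁻²

W = J/s (power = energy per time),
    = kg·m²·s⁻³.
So W⁻¹ = kg⁻¹·m⁻²·s³.
Pa = N/m² (pressure = force per area),
    = kg·m⁻¹·s⁻².
So Pa² = kg²·m⁻²·s⁻⁴.
N = kg·m/s² = kg·m·s⁻² (force = mass × acceleration).
S = 1/Ω (conductance is reciprocal resistance),
    = kg⁻¹·m⁻²·s³·A².
So S⁻¹ = kg·m²·s⁻³·A⁻².
Combining: W⁻¹·Pa²·N·S⁻¹ = (kg⁻¹·m⁻²·s³) · (kg²·m⁻²·s⁻⁴) · (kg·m·s⁻²) · (kg·m²·s⁻³·A⁻²) = kg³·m⁻¹·s⁻⁶·A⁻².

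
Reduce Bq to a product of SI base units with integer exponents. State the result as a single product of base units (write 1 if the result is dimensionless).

s⁻¹

Bq = s⁻¹.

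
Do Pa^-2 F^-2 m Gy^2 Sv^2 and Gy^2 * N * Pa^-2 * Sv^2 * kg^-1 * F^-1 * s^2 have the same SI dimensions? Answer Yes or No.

Left side:
  Pa = N/m² (pressure = force per area),
      = kg·m⁻¹·s⁻².
  So Pa⁻² = kg⁻²·m²·s⁴.
  F = C/V (capacitance = charge per voltage),
      = A·s/(kg·m²·s⁻³·A⁻¹) (substituting C and V),
      = kg⁻¹·m⁻²·s⁴·A².
  So F⁻² = kg²·m⁴·s⁻⁸·A⁻⁴.
  Gy = J/kg (absorbed dose = energy per mass),
      = m²·s⁻².
  So Gy² = m⁴·s⁻⁴.
  Sv = J/kg (equivalent dose = energy per mass),
      = m²·s⁻².
  So Sv² = m⁴·s⁻⁴.
  Combining: Pa⁻²·F⁻²·m·Gy²·Sv² = (kg⁻²·m²·s⁴) · (kg²·m⁴·s⁻⁸·A⁻⁴) · m · (m⁴·s⁻⁴) · (m⁴·s⁻⁴) = m¹⁵·s⁻¹²·A⁻⁴.
Right side:
  Gy = m²·s⁻².
  So Gy² = m⁴·s⁻⁴.
  N = kg·m·s⁻².
  Pa = kg·m⁻¹·s⁻².
  So Pa⁻² = kg⁻²·m²·s⁴.
  Sv = m²·s⁻².
  So Sv² = m⁴·s⁻⁴.
  F = kg⁻¹·m⁻²·s⁴·A².
  So F⁻¹ = kg·m²·s⁻⁴·A⁻².
  Combining: Gy²·N·Pa⁻²·Sv²·kg⁻¹·F⁻¹·s² = (m⁴·s⁻⁴) · (kg·m·s⁻²) · (kg⁻²·m²·s⁴) · (m⁴·s⁻⁴) · kg⁻¹ · (kg·m²·s⁻⁴·A⁻²) · s² = kg⁻¹·m¹³·s⁻⁸·A⁻².
Left is m¹⁵·s⁻¹²·A⁻⁴; right is kg⁻¹·m¹³·s⁻⁸·A⁻² — different.

No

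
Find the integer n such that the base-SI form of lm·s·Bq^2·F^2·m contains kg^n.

lm = cd·sr = cd (luminous flux; sr is dimensionless).
Bq = 1/s = s⁻¹ (activity is decays per second).
So Bq² = s⁻².
F = C/V (capacitance = charge per voltage),
    = A·s/(kg·m²·s⁻³·A⁻¹) (substituting C and V),
    = kg⁻¹·m⁻²·s⁴·A².
So F² = kg⁻²·m⁻⁴·s⁸·A⁴.
Combining: lm·s·Bq²·F²·m = cd · s · s⁻² · (kg⁻²·m⁻⁴·s⁸·A⁴) · m = kg⁻²·m⁻³·s⁷·A⁴·cd.
The exponent of kg is -2.

-2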